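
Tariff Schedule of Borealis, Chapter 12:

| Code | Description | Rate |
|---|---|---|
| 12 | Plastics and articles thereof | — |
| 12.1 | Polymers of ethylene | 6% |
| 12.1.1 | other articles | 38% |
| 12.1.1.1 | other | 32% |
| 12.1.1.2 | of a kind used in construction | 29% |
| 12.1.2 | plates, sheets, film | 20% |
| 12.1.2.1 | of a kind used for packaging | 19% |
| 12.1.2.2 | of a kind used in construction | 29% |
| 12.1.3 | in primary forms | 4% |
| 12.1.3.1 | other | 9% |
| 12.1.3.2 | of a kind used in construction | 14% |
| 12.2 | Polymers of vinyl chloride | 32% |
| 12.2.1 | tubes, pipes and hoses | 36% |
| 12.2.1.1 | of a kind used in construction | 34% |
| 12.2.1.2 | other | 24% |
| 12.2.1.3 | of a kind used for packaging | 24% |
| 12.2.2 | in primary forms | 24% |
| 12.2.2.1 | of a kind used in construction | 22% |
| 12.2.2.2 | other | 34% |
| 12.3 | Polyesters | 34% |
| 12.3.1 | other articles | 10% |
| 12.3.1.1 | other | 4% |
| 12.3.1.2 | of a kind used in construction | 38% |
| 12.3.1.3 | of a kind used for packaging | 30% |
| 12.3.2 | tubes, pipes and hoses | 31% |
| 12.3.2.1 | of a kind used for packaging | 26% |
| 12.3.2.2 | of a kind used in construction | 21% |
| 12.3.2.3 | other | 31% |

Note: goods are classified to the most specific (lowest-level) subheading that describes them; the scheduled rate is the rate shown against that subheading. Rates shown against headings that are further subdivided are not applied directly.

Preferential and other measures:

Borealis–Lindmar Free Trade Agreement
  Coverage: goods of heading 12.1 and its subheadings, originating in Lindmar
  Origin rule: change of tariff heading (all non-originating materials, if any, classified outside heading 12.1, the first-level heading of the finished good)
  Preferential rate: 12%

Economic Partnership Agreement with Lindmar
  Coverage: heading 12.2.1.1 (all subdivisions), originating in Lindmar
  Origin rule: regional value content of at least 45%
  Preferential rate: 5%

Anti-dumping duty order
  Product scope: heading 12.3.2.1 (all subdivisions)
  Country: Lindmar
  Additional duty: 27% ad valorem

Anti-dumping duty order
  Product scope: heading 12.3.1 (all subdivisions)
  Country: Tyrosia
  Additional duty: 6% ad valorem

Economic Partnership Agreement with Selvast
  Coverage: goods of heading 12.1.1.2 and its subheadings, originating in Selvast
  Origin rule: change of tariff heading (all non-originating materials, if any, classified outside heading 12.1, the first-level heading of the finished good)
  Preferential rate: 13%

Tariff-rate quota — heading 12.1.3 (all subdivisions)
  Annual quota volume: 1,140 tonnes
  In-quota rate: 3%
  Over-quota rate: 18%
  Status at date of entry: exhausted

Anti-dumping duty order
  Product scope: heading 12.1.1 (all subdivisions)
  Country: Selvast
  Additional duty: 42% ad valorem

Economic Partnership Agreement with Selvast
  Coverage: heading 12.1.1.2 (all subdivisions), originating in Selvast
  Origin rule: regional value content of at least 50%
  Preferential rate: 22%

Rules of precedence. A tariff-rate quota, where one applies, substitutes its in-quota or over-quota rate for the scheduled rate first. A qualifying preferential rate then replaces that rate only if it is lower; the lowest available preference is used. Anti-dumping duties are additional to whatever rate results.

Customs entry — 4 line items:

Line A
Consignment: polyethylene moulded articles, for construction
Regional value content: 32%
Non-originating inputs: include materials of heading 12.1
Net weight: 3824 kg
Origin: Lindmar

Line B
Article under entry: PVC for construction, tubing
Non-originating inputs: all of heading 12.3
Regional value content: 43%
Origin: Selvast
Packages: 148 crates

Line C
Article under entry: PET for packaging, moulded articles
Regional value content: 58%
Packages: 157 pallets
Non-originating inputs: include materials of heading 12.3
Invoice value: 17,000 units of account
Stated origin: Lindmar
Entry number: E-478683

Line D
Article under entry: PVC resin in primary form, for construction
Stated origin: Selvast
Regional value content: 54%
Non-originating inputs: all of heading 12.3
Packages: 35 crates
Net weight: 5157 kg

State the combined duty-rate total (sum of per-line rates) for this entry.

115%

Line A: polyethylene → 12.1; moulded articles → 12.1.1; for construction → 12.1.1.2. Scheduled 29%. Lindmar agreement on 12.1: CTH not met; Lindmar agreement on 12.2.1.1: 12.1.1.2 not covered. → 29%.
Line B: PVC → 12.2; tubing → 12.2.1; for construction → 12.2.1.1. Scheduled 34%. Selvast agreement on 12.1.1.2: 12.2.1.1 not covered; Selvast agreement on 12.1.1.2: 12.2.1.1 not covered. → 34%.
Line C: PET → 12.3; moulded articles → 12.3.1; for packaging → 12.3.1.3. Scheduled 30%. Lindmar agreement on 12.1: 12.3.1.3 not covered; Lindmar agreement on 12.2.1.1: 12.3.1.3 not covered. → 30%.
Line D: PVC → 12.2; resin in primary form → 12.2.2; for construction → 12.2.2.1. Scheduled 22%. Selvast agreement on 12.1.1.2: 12.2.2.1 not covered; Selvast agreement on 12.1.1.2: 12.2.2.1 not covered. → 22%.
Sum: 29% + 34% + 30% + 22% = 115%.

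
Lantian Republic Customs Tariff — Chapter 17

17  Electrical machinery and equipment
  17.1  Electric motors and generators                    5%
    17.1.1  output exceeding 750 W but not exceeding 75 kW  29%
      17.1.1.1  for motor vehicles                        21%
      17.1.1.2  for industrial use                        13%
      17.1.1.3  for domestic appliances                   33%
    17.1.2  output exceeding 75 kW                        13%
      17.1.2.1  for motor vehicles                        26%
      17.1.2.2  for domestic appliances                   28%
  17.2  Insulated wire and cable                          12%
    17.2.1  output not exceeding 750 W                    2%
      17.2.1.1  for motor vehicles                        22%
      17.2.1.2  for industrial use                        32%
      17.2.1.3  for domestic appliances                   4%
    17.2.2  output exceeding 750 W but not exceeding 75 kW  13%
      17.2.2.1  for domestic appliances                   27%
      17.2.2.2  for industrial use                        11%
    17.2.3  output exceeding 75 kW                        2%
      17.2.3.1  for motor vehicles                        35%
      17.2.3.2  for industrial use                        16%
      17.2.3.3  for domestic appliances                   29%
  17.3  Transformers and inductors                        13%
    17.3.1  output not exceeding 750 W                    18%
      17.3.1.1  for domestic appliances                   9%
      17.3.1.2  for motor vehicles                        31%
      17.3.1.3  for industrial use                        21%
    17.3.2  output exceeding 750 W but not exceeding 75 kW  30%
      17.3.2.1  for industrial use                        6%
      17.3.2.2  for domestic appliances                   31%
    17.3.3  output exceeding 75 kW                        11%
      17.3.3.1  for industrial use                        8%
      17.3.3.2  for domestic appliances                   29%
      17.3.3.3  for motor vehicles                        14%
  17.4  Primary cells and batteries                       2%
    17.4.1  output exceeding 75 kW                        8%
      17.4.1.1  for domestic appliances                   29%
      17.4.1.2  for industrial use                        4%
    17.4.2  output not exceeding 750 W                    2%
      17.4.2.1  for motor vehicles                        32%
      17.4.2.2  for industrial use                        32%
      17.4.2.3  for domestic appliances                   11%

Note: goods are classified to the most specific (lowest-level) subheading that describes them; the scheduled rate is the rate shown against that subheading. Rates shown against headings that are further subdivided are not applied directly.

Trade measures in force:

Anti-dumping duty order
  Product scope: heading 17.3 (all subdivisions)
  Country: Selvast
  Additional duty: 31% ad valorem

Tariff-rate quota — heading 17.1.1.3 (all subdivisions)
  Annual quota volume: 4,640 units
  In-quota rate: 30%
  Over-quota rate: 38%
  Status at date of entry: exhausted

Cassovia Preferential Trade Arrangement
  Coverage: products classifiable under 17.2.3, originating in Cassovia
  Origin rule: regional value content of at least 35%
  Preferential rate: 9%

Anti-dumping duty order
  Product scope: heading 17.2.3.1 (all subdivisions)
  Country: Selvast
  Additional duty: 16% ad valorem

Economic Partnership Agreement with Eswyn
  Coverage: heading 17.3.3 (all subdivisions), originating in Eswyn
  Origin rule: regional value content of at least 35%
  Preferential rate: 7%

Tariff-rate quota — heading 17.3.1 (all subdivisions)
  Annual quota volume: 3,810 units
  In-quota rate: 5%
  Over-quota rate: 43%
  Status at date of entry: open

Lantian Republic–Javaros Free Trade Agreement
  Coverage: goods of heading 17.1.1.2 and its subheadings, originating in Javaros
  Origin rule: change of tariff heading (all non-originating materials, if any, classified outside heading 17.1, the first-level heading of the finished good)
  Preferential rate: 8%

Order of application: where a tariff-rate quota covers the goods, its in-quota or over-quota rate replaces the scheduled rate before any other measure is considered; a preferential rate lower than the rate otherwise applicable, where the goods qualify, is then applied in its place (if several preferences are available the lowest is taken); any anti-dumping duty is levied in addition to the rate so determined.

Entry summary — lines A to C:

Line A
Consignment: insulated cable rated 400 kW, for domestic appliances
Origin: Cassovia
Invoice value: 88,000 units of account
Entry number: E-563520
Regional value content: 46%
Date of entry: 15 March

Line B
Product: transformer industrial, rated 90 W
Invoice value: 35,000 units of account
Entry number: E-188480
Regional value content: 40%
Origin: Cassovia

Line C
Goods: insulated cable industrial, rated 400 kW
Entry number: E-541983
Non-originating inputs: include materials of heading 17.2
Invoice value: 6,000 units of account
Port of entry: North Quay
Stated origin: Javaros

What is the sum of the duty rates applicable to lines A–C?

Line A: insulated cable → 17.2; rated 400 kW → 17.2.3; for domestic appliances → 17.2.3.3. Scheduled 29%. Cassovia agreement on 17.2.3: RVC ≥ 35% → 9% available; preferential 9%. → 9%.
Line B: transformer → 17.3; rated 90 W → 17.3.1; industrial → 17.3.1.3. Scheduled 21%. quota on 17.3.1 open → in-quota 5%; Cassovia agreement on 17.2.3: 17.3.1.3 not covered. → 5%.
Line C: insulated cable → 17.2; rated 400 kW → 17.2.3; industrial → 17.2.3.2. Scheduled 16%. Javaros agreement on 17.1.1.2: 17.2.3.2 not covered. → 16%.
Sum: 9% + 5% + 16% = 30%.

30%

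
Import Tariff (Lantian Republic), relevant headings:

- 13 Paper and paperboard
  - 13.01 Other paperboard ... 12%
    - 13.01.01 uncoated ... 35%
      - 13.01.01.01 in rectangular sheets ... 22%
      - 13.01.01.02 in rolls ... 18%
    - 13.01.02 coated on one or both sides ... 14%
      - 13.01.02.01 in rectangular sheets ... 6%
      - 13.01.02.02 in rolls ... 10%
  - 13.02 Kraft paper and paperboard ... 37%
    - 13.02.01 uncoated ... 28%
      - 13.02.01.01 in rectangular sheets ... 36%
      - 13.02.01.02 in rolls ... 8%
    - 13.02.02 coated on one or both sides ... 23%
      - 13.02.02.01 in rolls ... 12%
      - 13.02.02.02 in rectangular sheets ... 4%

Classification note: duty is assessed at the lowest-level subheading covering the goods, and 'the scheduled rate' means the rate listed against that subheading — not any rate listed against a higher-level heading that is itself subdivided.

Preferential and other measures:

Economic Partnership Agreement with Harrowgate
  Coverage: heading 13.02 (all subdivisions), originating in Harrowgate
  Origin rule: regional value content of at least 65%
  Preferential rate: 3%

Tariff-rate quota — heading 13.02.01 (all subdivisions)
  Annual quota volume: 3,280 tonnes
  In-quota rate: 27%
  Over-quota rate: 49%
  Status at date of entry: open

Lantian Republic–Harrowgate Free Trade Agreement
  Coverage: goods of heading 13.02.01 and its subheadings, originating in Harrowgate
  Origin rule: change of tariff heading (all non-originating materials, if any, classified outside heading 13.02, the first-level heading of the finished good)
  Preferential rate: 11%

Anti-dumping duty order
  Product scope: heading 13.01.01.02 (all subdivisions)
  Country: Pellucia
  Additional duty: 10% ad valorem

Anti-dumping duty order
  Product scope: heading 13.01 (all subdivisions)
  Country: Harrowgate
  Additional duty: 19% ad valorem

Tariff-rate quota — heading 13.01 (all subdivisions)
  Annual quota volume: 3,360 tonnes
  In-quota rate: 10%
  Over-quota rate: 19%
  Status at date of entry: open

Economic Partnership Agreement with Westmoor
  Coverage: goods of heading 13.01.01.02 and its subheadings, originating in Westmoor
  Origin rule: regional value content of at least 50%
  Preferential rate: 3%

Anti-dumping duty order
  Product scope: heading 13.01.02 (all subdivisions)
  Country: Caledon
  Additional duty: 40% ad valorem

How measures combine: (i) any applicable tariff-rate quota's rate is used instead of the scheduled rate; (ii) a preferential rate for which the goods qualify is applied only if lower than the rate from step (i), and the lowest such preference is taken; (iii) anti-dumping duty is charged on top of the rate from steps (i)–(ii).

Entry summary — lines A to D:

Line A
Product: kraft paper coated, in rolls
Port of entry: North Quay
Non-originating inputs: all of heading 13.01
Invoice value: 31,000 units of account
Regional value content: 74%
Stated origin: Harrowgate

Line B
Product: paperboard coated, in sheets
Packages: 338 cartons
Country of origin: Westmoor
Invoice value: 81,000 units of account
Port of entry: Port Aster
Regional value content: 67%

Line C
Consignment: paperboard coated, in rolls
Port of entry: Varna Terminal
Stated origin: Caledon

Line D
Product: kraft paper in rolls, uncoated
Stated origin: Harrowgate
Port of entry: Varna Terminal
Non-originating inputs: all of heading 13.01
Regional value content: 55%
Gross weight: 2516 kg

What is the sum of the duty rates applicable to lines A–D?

Line A: kraft paper → 13.02; coated → 13.02.02; in rolls → 13.02.02.01. Scheduled 12%. Harrowgate agreement on 13.02: RVC ≥ 65% → 3% available; Harrowgate agreement on 13.02.01: 13.02.02.01 not covered; preferential 3%. → 3%.
Line B: paperboard → 13.01; coated → 13.01.02; in sheets → 13.01.02.01. Scheduled 6%. quota on 13.01 open → in-quota 10%; Westmoor agreement on 13.01.01.02: 13.01.02.01 not covered. → 10%.
Line C: paperboard → 13.01; coated → 13.01.02; in rolls → 13.01.02.02. Scheduled 10%. quota on 13.01 open → in-quota 10%; anti-dumping (Caledon, 13.01.02): +40%; total 10% + 40% = 50%. → 50%.
Line D: kraft paper → 13.02; uncoated → 13.02.01; in rolls → 13.02.01.02. Scheduled 8%. quota on 13.02.01 open → in-quota 27%; Harrowgate agreement on 13.02: RVC < 65%; Harrowgate agreement on 13.02.01: CTH met → 11% available; preferential 11%. → 11%.
Sum: 3% + 10% + 50% + 11% = 74%.

74%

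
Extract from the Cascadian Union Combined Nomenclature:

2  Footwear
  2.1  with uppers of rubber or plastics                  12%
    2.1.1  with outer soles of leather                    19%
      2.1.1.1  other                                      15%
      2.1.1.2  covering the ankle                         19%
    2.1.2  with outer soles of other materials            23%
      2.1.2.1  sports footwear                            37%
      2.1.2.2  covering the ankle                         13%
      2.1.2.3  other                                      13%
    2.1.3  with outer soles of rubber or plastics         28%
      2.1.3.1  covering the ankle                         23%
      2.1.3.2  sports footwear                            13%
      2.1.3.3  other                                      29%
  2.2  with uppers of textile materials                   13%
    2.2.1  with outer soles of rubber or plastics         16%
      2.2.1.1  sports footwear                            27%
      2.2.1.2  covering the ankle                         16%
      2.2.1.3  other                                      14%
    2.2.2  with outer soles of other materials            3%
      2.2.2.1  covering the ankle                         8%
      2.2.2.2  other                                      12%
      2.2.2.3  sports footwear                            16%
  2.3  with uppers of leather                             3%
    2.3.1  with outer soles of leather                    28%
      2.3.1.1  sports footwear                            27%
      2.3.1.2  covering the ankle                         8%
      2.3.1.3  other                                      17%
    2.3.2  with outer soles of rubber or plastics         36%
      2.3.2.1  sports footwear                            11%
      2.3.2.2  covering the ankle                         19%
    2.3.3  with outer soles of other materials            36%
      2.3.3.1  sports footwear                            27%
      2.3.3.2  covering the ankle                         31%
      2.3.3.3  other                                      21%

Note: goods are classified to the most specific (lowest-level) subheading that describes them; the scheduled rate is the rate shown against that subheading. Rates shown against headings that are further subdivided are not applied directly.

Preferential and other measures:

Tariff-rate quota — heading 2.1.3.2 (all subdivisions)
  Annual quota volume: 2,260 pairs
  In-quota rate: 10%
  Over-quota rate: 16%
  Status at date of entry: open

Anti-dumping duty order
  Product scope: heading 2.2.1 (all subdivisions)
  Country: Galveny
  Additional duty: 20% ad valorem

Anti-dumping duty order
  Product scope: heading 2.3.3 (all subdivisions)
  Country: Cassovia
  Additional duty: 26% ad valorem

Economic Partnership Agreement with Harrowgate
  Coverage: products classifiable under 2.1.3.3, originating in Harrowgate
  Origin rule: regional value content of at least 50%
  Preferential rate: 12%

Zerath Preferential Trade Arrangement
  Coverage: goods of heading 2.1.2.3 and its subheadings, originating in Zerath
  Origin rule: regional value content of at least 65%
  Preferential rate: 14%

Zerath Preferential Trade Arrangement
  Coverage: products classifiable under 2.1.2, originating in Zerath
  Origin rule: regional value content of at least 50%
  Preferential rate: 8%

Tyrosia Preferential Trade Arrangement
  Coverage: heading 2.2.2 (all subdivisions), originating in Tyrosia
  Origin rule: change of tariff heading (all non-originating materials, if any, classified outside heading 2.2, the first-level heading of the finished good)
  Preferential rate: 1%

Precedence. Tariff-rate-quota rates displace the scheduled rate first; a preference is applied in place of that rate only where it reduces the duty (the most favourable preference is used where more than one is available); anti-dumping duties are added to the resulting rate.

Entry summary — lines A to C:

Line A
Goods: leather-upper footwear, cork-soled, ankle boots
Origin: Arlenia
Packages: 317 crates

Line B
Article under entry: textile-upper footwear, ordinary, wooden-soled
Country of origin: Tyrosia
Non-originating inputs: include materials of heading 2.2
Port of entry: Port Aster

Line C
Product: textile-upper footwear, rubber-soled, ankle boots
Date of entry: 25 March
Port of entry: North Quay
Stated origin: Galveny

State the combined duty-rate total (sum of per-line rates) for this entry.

79%

Line A: leather-upper → 2.3; cork-soled → 2.3.3; ankle boots → 2.3.3.2. Scheduled 31%. No special measure applies. → 31%.
Line B: textile-upper → 2.2; wooden-soled → 2.2.2; ordinary → 2.2.2.2. Scheduled 12%. Tyrosia agreement on 2.2.2: CTH not met. → 12%.
Line C: textile-upper → 2.2; rubber-soled → 2.2.1; ankle boots → 2.2.1.2. Scheduled 16%. anti-dumping (Galveny, 2.2.1): +20%; total 16% + 20% = 36%. → 36%.
Sum: 31% + 12% + 36% = 79%.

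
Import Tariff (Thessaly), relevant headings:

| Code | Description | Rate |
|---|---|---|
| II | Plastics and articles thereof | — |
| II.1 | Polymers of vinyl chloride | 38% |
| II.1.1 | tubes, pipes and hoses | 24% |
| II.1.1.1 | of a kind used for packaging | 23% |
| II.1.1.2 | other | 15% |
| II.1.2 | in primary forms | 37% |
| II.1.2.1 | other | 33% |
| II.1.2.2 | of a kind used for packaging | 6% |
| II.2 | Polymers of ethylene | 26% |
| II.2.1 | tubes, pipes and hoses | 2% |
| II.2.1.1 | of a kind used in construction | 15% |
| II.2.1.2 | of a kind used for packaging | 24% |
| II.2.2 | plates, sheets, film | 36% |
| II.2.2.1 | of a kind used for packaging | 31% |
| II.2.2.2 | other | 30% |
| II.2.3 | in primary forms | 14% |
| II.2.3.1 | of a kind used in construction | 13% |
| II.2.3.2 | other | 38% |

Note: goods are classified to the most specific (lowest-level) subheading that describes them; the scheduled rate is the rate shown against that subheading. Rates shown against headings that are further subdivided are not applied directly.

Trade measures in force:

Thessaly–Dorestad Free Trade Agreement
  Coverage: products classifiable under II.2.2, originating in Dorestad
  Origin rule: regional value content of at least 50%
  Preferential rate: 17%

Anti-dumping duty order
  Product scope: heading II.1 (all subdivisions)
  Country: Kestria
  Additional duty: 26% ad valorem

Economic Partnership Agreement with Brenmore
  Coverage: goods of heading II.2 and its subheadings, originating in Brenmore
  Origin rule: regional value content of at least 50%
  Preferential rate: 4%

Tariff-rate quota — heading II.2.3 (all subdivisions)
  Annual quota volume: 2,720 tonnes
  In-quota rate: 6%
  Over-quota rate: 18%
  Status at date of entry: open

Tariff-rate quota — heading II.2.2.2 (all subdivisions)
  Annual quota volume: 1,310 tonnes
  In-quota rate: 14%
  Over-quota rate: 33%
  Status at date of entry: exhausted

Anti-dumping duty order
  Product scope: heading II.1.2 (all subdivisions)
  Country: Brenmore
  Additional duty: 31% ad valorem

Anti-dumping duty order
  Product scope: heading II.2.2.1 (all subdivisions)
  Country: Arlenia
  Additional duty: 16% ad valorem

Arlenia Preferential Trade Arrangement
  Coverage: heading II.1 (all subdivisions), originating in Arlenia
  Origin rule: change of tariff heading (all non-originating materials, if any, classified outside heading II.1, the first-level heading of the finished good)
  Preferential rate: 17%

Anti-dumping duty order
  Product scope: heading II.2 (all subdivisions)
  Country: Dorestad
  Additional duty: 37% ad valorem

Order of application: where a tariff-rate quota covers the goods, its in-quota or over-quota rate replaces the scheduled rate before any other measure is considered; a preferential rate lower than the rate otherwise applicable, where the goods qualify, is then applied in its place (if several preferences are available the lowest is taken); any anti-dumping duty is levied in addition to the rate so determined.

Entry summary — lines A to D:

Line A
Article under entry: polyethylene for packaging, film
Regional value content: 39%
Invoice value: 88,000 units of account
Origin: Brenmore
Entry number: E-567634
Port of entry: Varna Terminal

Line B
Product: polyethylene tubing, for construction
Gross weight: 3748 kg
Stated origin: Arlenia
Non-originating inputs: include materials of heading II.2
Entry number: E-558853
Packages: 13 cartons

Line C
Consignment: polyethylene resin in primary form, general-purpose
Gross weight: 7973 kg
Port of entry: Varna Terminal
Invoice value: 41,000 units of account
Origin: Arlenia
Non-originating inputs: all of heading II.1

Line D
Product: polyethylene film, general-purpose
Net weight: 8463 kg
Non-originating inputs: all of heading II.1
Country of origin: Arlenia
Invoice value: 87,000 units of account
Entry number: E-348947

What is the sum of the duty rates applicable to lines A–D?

Line A: polyethylene → II.2; film → II.2.2; for packaging → II.2.2.1. Scheduled 31%. Brenmore agreement on II.2: RVC < 50%. → 31%.
Line B: polyethylene → II.2; tubing → II.2.1; for construction → II.2.1.1. Scheduled 15%. Arlenia agreement on II.1: II.2.1.1 not covered. → 15%.
Line C: polyethylene → II.2; resin in primary form → II.2.3; general-purpose → II.2.3.2. Scheduled 38%. quota on II.2.3 open → in-quota 6%; Arlenia agreement on II.1: II.2.3.2 not covered. → 6%.
Line D: polyethylene → II.2; film → II.2.2; general-purpose → II.2.2.2. Scheduled 30%. quota on II.2.2.2 exhausted → over-quota 33%; Arlenia agreement on II.1: II.2.2.2 not covered. → 33%.
Sum: 31% + 15% + 6% + 33% = 85%.

85%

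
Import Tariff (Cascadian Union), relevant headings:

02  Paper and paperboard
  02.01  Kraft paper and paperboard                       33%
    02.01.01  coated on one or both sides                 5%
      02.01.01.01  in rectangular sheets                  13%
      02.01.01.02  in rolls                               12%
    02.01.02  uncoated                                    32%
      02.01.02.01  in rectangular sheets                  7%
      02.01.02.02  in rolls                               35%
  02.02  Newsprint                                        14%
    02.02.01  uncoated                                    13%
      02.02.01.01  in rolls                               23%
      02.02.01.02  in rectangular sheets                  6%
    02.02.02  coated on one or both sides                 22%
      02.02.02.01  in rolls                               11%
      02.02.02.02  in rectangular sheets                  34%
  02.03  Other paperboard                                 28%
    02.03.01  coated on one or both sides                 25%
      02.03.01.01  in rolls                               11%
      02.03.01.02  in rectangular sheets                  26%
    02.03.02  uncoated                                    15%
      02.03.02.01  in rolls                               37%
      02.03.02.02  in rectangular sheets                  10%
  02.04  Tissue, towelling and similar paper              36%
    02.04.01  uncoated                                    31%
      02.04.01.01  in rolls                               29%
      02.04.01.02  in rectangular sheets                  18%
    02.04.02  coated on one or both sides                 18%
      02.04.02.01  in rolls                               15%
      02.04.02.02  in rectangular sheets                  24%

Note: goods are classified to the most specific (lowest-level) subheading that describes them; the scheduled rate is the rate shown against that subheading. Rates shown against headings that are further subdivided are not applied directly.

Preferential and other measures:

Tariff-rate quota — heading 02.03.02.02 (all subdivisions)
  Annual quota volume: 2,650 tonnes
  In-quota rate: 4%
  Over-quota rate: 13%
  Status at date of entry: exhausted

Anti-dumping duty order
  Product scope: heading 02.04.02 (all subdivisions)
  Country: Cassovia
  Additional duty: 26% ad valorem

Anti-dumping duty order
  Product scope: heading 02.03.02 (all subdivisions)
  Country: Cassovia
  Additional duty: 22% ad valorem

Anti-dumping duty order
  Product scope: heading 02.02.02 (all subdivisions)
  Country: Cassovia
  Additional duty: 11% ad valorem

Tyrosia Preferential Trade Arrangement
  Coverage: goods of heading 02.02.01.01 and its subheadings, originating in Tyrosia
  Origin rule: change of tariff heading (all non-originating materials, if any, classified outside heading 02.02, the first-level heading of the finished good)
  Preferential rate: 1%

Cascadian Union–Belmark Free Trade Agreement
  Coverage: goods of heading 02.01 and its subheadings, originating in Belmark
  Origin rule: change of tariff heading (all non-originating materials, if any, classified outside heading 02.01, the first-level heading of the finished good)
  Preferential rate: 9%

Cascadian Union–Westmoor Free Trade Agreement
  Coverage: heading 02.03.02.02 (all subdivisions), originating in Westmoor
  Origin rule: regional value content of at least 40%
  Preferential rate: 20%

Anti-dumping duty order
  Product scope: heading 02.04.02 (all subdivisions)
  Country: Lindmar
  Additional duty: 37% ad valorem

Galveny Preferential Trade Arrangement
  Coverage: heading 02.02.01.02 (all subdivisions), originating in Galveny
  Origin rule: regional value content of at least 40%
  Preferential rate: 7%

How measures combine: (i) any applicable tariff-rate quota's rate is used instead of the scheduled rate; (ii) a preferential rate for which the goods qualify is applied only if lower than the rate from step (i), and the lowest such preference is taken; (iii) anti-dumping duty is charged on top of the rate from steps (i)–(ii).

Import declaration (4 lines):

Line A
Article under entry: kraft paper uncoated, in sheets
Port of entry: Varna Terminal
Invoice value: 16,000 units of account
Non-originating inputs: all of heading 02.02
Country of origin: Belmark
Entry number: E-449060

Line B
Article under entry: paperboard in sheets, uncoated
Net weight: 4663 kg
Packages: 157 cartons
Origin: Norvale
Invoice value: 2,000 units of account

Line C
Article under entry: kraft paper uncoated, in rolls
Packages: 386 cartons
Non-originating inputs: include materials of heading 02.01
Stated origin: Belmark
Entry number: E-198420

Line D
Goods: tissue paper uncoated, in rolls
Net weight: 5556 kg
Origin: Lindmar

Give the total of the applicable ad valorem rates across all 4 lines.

Line A: kraft paper → 02.01; uncoated → 02.01.02; in sheets → 02.01.02.01. Scheduled 7%. Belmark agreement on 02.01: CTH met → 9% available; preference 9% not lower than 7% → no reduction. → 7%.
Line B: paperboard → 02.03; uncoated → 02.03.02; in sheets → 02.03.02.02. Scheduled 10%. quota on 02.03.02.02 exhausted → over-quota 13%. → 13%.
Line C: kraft paper → 02.01; uncoated → 02.01.02; in rolls → 02.01.02.02. Scheduled 35%. Belmark agreement on 02.01: CTH not met. → 35%.
Line D: tissue paper → 02.04; uncoated → 02.04.01; in rolls → 02.04.01.01. Scheduled 29%. No special measure applies. → 29%.
Sum: 7% + 13% + 35% + 29% = 84%.

84%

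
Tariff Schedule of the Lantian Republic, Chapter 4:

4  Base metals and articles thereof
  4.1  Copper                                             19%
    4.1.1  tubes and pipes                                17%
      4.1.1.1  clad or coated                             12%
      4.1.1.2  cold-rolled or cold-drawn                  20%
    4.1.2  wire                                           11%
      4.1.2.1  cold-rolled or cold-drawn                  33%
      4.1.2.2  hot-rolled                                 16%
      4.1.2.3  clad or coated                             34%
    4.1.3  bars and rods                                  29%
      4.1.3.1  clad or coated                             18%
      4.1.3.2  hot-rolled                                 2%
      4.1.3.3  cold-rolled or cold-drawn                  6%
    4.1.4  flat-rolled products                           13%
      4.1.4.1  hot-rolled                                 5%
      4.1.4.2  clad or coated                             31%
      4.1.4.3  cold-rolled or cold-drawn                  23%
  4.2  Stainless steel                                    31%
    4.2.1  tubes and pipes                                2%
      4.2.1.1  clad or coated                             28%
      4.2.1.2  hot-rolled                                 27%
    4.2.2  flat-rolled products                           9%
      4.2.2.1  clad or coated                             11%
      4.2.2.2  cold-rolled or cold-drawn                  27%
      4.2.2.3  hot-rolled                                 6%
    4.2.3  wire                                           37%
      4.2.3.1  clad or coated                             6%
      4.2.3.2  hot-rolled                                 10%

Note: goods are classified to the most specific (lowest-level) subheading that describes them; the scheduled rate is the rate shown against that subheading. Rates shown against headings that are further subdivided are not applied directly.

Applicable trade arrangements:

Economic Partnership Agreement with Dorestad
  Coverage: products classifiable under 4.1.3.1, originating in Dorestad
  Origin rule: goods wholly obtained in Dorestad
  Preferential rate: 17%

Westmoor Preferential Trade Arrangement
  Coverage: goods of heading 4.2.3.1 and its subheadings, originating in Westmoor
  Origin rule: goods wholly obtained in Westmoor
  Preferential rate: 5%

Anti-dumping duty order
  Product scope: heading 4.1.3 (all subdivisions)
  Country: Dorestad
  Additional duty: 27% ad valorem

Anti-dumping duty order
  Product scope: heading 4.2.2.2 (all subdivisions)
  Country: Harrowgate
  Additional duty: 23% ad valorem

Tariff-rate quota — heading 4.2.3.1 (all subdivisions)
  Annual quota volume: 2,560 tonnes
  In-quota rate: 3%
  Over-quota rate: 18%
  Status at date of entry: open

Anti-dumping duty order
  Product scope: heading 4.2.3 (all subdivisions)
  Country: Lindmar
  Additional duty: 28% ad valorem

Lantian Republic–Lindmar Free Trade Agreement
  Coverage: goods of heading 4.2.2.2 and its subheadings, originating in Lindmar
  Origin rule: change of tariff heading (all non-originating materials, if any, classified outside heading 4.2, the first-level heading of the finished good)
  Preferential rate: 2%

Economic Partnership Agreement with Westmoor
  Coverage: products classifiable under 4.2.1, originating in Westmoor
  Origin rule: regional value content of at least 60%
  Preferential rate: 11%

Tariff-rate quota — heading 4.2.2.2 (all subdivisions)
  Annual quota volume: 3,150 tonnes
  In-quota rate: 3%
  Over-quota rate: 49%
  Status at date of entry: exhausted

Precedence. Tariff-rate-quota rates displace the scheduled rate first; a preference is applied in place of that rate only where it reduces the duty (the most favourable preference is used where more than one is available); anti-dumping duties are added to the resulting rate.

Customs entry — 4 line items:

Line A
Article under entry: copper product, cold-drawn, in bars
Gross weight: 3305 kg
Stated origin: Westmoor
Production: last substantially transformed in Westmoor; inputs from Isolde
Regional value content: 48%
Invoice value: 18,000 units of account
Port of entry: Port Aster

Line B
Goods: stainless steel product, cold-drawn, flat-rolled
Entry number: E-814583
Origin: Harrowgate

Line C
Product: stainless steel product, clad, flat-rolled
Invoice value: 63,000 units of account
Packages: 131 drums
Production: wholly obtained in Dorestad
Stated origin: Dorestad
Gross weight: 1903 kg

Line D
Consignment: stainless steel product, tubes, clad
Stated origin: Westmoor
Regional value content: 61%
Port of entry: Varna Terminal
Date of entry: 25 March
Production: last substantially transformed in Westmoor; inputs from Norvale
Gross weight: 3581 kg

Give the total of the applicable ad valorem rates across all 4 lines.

100%

Line A: copper → 4.1; in bars → 4.1.3; cold-drawn → 4.1.3.3. Scheduled 6%. Westmoor agreement on 4.2.3.1: 4.1.3.3 not covered; Westmoor agreement on 4.2.1: 4.1.3.3 not covered. → 6%.
Line B: stainless steel → 4.2; flat-rolled → 4.2.2; cold-drawn → 4.2.2.2. Scheduled 27%. quota on 4.2.2.2 exhausted → over-quota 49%; anti-dumping (Harrowgate, 4.2.2.2): +23%; total 49% + 23% = 72%. → 72%.
Line C: stainless steel → 4.2; flat-rolled → 4.2.2; clad → 4.2.2.1. Scheduled 11%. Dorestad agreement on 4.1.3.1: 4.2.2.1 not covered. → 11%.
Line D: stainless steel → 4.2; tubes → 4.2.1; clad → 4.2.1.1. Scheduled 28%. Westmoor agreement on 4.2.3.1: 4.2.1.1 not covered; Westmoor agreement on 4.2.1: RVC ≥ 60% → 11% available; preferential 11%. → 11%.
Sum: 6% + 72% + 11% + 11% = 100%.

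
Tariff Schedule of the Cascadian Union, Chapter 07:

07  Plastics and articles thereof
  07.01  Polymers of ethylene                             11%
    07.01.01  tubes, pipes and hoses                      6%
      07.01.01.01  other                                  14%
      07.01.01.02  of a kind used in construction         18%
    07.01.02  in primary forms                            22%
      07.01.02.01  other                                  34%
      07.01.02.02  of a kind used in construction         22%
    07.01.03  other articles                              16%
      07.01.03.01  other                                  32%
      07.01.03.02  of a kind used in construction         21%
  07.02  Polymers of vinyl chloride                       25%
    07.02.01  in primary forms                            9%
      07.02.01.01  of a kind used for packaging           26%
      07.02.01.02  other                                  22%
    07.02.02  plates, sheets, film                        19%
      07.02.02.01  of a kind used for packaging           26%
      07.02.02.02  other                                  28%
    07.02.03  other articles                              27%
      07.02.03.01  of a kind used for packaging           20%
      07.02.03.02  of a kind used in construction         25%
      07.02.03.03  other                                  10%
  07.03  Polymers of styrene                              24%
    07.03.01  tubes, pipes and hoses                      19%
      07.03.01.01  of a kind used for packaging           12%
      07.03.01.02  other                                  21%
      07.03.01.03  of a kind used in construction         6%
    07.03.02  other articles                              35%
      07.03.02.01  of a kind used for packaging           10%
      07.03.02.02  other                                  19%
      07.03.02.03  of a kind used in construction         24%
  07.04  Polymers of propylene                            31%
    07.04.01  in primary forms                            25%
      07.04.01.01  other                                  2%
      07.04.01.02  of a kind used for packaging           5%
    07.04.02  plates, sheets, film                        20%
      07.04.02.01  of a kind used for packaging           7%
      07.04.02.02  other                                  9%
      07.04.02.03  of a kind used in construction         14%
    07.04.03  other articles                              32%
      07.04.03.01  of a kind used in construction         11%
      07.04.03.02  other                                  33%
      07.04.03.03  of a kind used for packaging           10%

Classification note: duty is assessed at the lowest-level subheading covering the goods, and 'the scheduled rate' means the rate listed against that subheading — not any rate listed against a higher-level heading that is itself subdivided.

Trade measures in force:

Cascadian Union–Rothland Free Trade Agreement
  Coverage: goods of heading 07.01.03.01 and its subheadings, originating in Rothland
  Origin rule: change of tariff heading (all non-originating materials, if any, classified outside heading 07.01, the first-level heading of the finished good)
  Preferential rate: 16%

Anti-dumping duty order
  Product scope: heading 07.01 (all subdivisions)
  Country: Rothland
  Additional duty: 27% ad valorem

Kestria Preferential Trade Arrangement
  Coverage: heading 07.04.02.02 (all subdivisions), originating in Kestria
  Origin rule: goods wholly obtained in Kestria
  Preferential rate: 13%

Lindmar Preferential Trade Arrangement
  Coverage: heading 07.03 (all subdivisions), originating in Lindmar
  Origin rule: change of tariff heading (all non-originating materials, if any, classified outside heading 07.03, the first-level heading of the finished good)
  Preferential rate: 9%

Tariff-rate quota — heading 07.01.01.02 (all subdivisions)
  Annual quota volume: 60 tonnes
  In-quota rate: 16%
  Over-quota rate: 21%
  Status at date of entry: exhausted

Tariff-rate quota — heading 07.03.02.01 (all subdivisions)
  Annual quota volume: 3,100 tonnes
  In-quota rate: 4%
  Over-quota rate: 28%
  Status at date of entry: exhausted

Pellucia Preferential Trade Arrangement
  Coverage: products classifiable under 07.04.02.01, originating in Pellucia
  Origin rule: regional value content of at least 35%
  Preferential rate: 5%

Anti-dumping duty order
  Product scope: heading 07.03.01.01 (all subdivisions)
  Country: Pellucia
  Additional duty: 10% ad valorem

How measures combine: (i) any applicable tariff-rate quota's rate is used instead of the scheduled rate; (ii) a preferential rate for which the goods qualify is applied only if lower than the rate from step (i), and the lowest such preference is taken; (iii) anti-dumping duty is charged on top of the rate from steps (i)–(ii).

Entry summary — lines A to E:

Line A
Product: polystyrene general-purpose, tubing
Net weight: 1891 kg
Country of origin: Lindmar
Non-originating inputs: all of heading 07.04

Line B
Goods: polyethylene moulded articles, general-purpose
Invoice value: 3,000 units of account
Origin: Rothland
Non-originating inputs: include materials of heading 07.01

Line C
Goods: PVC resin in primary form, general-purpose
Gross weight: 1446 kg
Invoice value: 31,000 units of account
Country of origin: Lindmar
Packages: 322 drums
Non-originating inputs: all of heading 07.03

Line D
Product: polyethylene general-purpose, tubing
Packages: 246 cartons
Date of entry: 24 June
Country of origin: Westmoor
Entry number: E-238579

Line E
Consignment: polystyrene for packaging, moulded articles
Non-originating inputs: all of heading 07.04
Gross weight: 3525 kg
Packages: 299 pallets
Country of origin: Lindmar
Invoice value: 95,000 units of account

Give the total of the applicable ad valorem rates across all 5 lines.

Line A: polystyrene → 07.03; tubing → 07.03.01; general-purpose → 07.03.01.02. Scheduled 21%. Lindmar agreement on 07.03: CTH met → 9% available; preferential 9%. → 9%.
Line B: polyethylene → 07.01; moulded articles → 07.01.03; general-purpose → 07.01.03.01. Scheduled 32%. Rothland agreement on 07.01.03.01: CTH not met; anti-dumping (Rothland, 07.01): +27%; total 32% + 27% = 59%. → 59%.
Line C: PVC → 07.02; resin in primary form → 07.02.01; general-purpose → 07.02.01.02. Scheduled 22%. Lindmar agreement on 07.03: 07.02.01.02 not covered. → 22%.
Line D: polyethylene → 07.01; tubing → 07.01.01; general-purpose → 07.01.01.01. Scheduled 14%. No special measure applies. → 14%.
Line E: polystyrene → 07.03; moulded articles → 07.03.02; for packaging → 07.03.02.01. Scheduled 10%. quota on 07.03.02.01 exhausted → over-quota 28%; Lindmar agreement on 07.03: CTH met → 9% available; preferential 9%. → 9%.
Sum: 9% + 59% + 22% + 14% + 9% = 113%.

113%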